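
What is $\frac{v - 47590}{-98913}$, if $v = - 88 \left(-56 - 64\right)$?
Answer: $\frac{37030}{98913} \approx 0.37437$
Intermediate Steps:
$v = 10560$ ($v = \left(-88\right) \left(-120\right) = 10560$)
$\frac{v - 47590}{-98913} = \frac{10560 - 47590}{-98913} = \left(10560 - 47590\right) \left(- \frac{1}{98913}\right) = \left(-37030\right) \left(- \frac{1}{98913}\right) = \frac{37030}{98913}$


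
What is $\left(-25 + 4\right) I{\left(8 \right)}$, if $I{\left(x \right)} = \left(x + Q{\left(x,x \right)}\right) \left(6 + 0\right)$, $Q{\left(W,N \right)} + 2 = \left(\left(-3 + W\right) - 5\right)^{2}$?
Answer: $-756$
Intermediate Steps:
$Q{\left(W,N \right)} = -2 + \left(-8 + W\right)^{2}$ ($Q{\left(W,N \right)} = -2 + \left(\left(-3 + W\right) - 5\right)^{2} = -2 + \left(-8 + W\right)^{2}$)
$I{\left(x \right)} = -12 + 6 x + 6 \left(-8 + x\right)^{2}$ ($I{\left(x \right)} = \left(x + \left(-2 + \left(-8 + x\right)^{2}\right)\right) \left(6 + 0\right) = \left(-2 + x + \left(-8 + x\right)^{2}\right) 6 = -12 + 6 x + 6 \left(-8 + x\right)^{2}$)
$\left(-25 + 4\right) I{\left(8 \right)} = \left(-25 + 4\right) \left(-12 + 6 \cdot 8 + 6 \left(-8 + 8\right)^{2}\right) = - 21 \left(-12 + 48 + 6 \cdot 0^{2}\right) = - 21 \left(-12 + 48 + 6 \cdot 0\right) = - 21 \left(-12 + 48 + 0\right) = \left(-21\right) 36 = -756$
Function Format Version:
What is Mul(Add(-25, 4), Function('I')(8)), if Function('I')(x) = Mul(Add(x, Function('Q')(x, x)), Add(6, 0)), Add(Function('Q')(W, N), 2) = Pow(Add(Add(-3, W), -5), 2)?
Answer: -756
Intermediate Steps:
Function('Q')(W, N) = Add(-2, Pow(Add(-8, W), 2)) (Function('Q')(W, N) = Add(-2, Pow(Add(Add(-3, W), -5), 2)) = Add(-2, Pow(Add(-8, W), 2)))
Function('I')(x) = Add(-12, Mul(6, x), Mul(6, Pow(Add(-8, x), 2))) (Function('I')(x) = Mul(Add(x, Add(-2, Pow(Add(-8, x), 2))), Add(6, 0)) = Mul(Add(-2, x, Pow(Add(-8, x), 2)), 6) = Add(-12, Mul(6, x), Mul(6, Pow(Add(-8, x), 2))))
Mul(Add(-25, 4), Function('I')(8)) = Mul(Add(-25, 4), Add(-12, Mul(6, 8), Mul(6, Pow(Add(-8, 8), 2)))) = Mul(-21, Add(-12, 48, Mul(6, Pow(0, 2)))) = Mul(-21, Add(-12, 48, Mul(6, 0))) = Mul(-21, Add(-12, 48, 0)) = Mul(-21, 36) = -756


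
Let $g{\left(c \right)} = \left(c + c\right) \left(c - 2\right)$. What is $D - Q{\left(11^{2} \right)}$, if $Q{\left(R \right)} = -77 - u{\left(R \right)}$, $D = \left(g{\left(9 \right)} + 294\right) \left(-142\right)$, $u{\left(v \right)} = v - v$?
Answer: $-59563$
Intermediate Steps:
$u{\left(v \right)} = 0$
$g{\left(c \right)} = 2 c \left(-2 + c\right)$
$D = -59640$ ($D = \left(2 \cdot 9 \left(-2 + 9\right) + 294\right) \left(-142\right) = \left(2 \cdot 9 \cdot 7 + 294\right) \left(-142\right) = \left(126 + 294\right) \left(-142\right) = 420 \left(-142\right) = -59640$)
$Q{\left(R \right)} = -77$ ($Q{\left(R \right)} = -77 - 0 = -77 + 0 = -77$)
$D - Q{\left(11^{2} \right)} = -59640 - -77 = -59640 + 77 = -59563$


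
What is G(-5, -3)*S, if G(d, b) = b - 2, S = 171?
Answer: -855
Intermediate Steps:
G(d, b) = -2 + b
G(-5, -3)*S = (-2 - 3)*171 = -5*171 = -855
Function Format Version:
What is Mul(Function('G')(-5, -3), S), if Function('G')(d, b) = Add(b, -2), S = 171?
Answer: -855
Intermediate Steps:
Function('G')(d, b) = Add(-2, b)
Mul(Function('G')(-5, -3), S) = Mul(Add(-2, -3), 171) = Mul(-5, 171) = -855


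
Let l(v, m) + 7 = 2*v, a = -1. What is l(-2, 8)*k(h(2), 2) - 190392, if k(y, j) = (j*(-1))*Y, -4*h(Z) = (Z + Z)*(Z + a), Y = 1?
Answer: -190370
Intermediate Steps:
h(Z) = -Z*(-1 + Z)/2 (h(Z) = -(Z + Z)*(Z - 1)/4 = -2*Z*(-1 + Z)/4 = -Z*(-1 + Z)/2)
l(v, m) = -7 + 2*v
k(y, j) = -j (k(y, j) = (j*(-1))*1 = -j*1 = -j)
l(-2, 8)*k(h(2), 2) - 190392 = (-7 + 2*(-2))*(-1*2) - 190392 = (-7 - 4)*(-2) - 190392 = -11*(-2) - 190392 = 22 - 190392 = -190370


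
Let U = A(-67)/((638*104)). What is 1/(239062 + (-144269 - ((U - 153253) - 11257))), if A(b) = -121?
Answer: 6032/1564115707 ≈ 3.8565e-6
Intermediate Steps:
U = -11/6032 (U = -121/(638*104) = -121/66352 = -121*1/66352 = -11/6032 ≈ -0.0018236)
1/(239062 + (-144269 - ((U - 153253) - 11257))) = 1/(239062 + (-144269 - ((-11/6032 - 153253) - 11257))) = 1/(239062 + (-144269 - (-924422107/6032 - 11257))) = 1/(239062 + (-144269 - 1*(-992324331/6032))) = 1/(239062 + (-144269 + 992324331/6032)) = 1/(239062 + 122093723/6032) = 1/(1564115707/6032) = 6032/1564115707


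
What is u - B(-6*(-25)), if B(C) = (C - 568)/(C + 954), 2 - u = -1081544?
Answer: 597013601/552 ≈ 1.0815e+6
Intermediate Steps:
u = 1081546 (u = 2 - 1*(-1081544) = 2 + 1081544 = 1081546)
B(C) = (-568 + C)/(954 + C)
u - B(-6*(-25)) = 1081546 - (-568 - 6*(-25))/(954 - 6*(-25)) = 1081546 - (-568 + 150)/(954 + 150) = 1081546 - (-418)/1104 = 1081546 - 1*(-209/552) = 1081546 + 209/552 = 597013601/552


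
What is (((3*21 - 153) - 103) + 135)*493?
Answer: -28594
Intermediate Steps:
(((3*21 - 153) - 103) + 135)*493 = (((63 - 153) - 103) + 135)*493 = ((-90 - 103) + 135)*493 = (-193 + 135)*493 = -58*493 = -28594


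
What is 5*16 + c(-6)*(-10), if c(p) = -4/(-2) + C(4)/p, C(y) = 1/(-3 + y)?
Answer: 185/3 ≈ 61.667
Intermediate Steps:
c(p) = 2 + 1/p (c(p) = -4/(-2) + 1/((-3 + 4)*p) = -4*(-1/2) + 1/(1*p) = 2 + 1/p)
5*16 + c(-6)*(-10) = 5*16 + (2 + 1/(-6))*(-10) = 80 + (2 - 1/6)*(-10) = 80 + (11/6)*(-10) = 80 - 55/3 = 185/3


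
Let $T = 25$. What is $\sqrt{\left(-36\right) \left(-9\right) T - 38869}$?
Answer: $i \sqrt{30769} \approx 175.41 i$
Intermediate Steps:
$\sqrt{\left(-36\right) \left(-9\right) T - 38869} = \sqrt{\left(-36\right) \left(-9\right) 25 - 38869} = \sqrt{324 \cdot 25 - 38869} = \sqrt{8100 - 38869} = \sqrt{-30769} = i \sqrt{30769}$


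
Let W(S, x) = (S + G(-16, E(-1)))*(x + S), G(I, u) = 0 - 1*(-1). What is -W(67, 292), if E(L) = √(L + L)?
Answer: -24412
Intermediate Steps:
E(L) = √2*√L (E(L) = √(2*L) = √2*√L)
G(I, u) = 1 (G(I, u) = 0 + 1 = 1)
W(S, x) = (1 + S)*(S + x) (W(S, x) = (S + 1)*(x + S) = (1 + S)*(S + x))
-W(67, 292) = -(67 + 292 + 67² + 67*292) = -(67 + 292 + 4489 + 19564) = -1*24412 = -24412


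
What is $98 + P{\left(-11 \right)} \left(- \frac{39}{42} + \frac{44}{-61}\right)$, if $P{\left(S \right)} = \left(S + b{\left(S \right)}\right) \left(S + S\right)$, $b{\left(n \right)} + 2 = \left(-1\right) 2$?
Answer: $- \frac{190639}{427} \approx -446.46$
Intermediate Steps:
$b{\left(n \right)} = -4$ ($b{\left(n \right)} = -2 - 2 = -4$)
$P{\left(S \right)} = 2 S \left(-4 + S\right)$ ($P{\left(S \right)} = \left(S - 4\right) \left(S + S\right) = \left(-4 + S\right) 2 S = 2 S \left(-4 + S\right)$)
$98 + P{\left(-11 \right)} \left(- \frac{39}{42} + \frac{44}{-61}\right) = 98 + 2 \left(-11\right) \left(-4 - 11\right) \left(- \frac{39}{42} + \frac{44}{-61}\right) = 98 + 2 \left(-11\right) \left(-15\right) \left(\left(-39\right) \frac{1}{42} + 44 \left(- \frac{1}{61}\right)\right) = 98 + 330 \left(- \frac{13}{14} - \frac{44}{61}\right) = 98 + 330 \left(- \frac{1409}{854}\right) = 98 - \frac{232485}{427} = - \frac{190639}{427}$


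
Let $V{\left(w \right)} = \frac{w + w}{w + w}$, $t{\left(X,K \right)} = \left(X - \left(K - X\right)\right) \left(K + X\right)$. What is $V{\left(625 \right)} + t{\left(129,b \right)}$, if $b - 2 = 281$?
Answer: $-10299$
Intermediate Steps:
$b = 283$ ($b = 2 + 281 = 283$)
$t{\left(X,K \right)} = \left(K + X\right) \left(- K + 2 X\right)$ ($t{\left(X,K \right)} = \left(- K + 2 X\right) \left(K + X\right) = \left(K + X\right) \left(- K + 2 X\right)$)
$V{\left(w \right)} = 1$ ($V{\left(w \right)} = \frac{2 w}{2 w} = 2 w \frac{1}{2 w} = 1$)
$V{\left(625 \right)} + t{\left(129,b \right)} = 1 + \left(- 283^{2} + 2 \cdot 129^{2} + 283 \cdot 129\right) = 1 + \left(\left(-1\right) 80089 + 2 \cdot 16641 + 36507\right) = 1 + \left(-80089 + 33282 + 36507\right) = 1 - 10300 = -10299$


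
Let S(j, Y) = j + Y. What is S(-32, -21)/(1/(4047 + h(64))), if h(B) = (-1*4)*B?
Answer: -200923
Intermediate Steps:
h(B) = -4*B
S(j, Y) = Y + j
S(-32, -21)/(1/(4047 + h(64))) = (-21 - 32)/(1/(4047 - 4*64)) = -53/(1/(4047 - 256)) = -53/(1/3791) = -53/1/3791 = -53*3791 = -200923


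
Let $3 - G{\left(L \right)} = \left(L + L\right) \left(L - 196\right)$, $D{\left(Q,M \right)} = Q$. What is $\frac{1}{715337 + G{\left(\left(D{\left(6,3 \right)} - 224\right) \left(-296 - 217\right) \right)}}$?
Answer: $- \frac{1}{24969132844} \approx -4.0049 \cdot 10^{-11}$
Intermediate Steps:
$G{\left(L \right)} = 3 - 2 L \left(-196 + L\right)$ ($G{\left(L \right)} = 3 - \left(L + L\right) \left(L - 196\right) = 3 - 2 L \left(-196 + L\right)$)
$\frac{1}{715337 + G{\left(\left(D{\left(6,3 \right)} - 224\right) \left(-296 - 217\right) \right)}} = \frac{1}{715337 + \left(3 - 2 \left(\left(6 - 224\right) \left(-296 - 217\right)\right)^{2} + 392 \left(6 - 224\right) \left(-296 - 217\right)\right)} = \frac{1}{715337 + \left(3 - 2 \left(\left(-218\right) \left(-513\right)\right)^{2} + 392 \left(\left(-218\right) \left(-513\right)\right)\right)} = \frac{1}{715337 + \left(3 - 2 \cdot 111834^{2} + 392 \cdot 111834\right)} = \frac{1}{715337 + \left(3 - 25013687112 + 43838928\right)} = \frac{1}{715337 - 24969848181} = \frac{1}{-24969132844} = - \frac{1}{24969132844}$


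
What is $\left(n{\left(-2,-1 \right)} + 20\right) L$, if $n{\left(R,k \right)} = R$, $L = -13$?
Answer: $-234$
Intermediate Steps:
$\left(n{\left(-2,-1 \right)} + 20\right) L = \left(-2 + 20\right) \left(-13\right) = 18 \left(-13\right) = -234$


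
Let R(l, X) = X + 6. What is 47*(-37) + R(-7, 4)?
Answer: -1729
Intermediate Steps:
R(l, X) = 6 + X
47*(-37) + R(-7, 4) = 47*(-37) + (6 + 4) = -1739 + 10 = -1729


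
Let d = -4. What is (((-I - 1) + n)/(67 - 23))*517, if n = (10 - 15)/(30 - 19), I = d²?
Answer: -2256/11 ≈ -205.09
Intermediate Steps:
I = 16 (I = (-4)² = 16)
n = -5/11 ≈ -0.45455
(((-I - 1) + n)/(67 - 23))*517 = (((-1*16 - 1) - 5/11)/(67 - 23))*517 = (((-16 - 1) - 5/11)/44)*517 = ((-17 - 5/11)*(1/44))*517 = -192/11*1/44*517 = -48/121*517 = -2256/11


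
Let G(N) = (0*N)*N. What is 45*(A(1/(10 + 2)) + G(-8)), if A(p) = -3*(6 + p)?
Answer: -3285/4 ≈ -821.25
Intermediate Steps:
G(N) = 0 (G(N) = 0*N = 0)
A(p) = -18 - 3*p
45*(A(1/(10 + 2)) + G(-8)) = 45*((-18 - 3/(10 + 2)) + 0) = 45*((-18 - 3/12) + 0) = 45*((-18 - 3*1/12) + 0) = 45*((-18 - ¼) + 0) = 45*(-73/4 + 0) = 45*(-73/4) = -3285/4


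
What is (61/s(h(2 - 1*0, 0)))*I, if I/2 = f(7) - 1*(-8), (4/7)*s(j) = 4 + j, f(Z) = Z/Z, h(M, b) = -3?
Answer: 4392/7 ≈ 627.43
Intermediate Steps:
f(Z) = 1
s(j) = 7 + 7*j/4 (s(j) = 7*(4 + j)/4 = 7 + 7*j/4)
I = 18 (I = 2*(1 - 1*(-8)) = 2*(1 + 8) = 2*9 = 18)
(61/s(h(2 - 1*0, 0)))*I = (61/(7 + (7/4)*(-3)))*18 = (61/(7 - 21/4))*18 = (61/(7/4))*18 = (61*(4/7))*18 = (244/7)*18 = 4392/7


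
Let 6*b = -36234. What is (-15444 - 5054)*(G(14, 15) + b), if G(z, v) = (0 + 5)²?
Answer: 123274972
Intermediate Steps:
b = -6039 (b = (⅙)*(-36234) = -6039)
G(z, v) = 25 (G(z, v) = 5² = 25)
(-15444 - 5054)*(G(14, 15) + b) = (-15444 - 5054)*(25 - 6039) = -20498*(-6014) = 123274972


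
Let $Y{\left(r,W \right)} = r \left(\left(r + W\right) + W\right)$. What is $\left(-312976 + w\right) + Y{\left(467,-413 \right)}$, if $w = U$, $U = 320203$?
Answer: $-160426$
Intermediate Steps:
$w = 320203$
$Y{\left(r,W \right)} = r \left(r + 2 W\right)$ ($Y{\left(r,W \right)} = r \left(\left(W + r\right) + W\right) = r \left(r + 2 W\right)$)
$\left(-312976 + w\right) + Y{\left(467,-413 \right)} = \left(-312976 + 320203\right) + 467 \left(467 + 2 \left(-413\right)\right) = 7227 + 467 \left(467 - 826\right) = 7227 + 467 \left(-359\right) = 7227 - 167653 = -160426$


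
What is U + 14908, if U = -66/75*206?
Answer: 368168/25 ≈ 14727.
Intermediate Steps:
U = -4532/25 (U = -66*1/75*206 = -22/25*206 = -4532/25 ≈ -181.28)
U + 14908 = -4532/25 + 14908 = 368168/25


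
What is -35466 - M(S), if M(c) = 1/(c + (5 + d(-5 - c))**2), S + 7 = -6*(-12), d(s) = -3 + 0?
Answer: -2447155/69 ≈ -35466.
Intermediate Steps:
d(s) = -3
S = 65 (S = -7 - 6*(-12) = -7 + 72 = 65)
M(c) = 1/(4 + c) (M(c) = 1/(c + (5 - 3)**2) = 1/(c + 2**2) = 1/(c + 4) = 1/(4 + c))
-35466 - M(S) = -35466 - 1/(4 + 65) = -35466 - 1/69 = -2447155/69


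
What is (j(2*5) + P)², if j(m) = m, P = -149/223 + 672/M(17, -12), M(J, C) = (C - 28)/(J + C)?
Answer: 277255801/49729 ≈ 5575.3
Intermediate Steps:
M(J, C) = (-28 + C)/(C + J)
P = -18881/223 (P = -149/223 + 672/(((-28 - 12)/(-12 + 17))) = -149*1/223 + 672/((-40/5)) = -149/223 + 672/(((⅕)*(-40))) = -149/223 + 672/(-8) = -149/223 + 672*(-⅛) = -149/223 - 84 = -18881/223 ≈ -84.668)
(j(2*5) + P)² = (2*5 - 18881/223)² = (10 - 18881/223)² = (-16651/223)² = 277255801/49729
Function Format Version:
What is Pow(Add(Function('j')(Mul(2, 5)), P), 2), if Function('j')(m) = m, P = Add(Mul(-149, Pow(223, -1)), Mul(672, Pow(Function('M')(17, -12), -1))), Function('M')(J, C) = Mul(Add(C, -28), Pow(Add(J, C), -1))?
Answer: Rational(277255801, 49729) ≈ 5575.3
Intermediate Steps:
Function('M')(J, C) = Mul(Pow(Add(C, J), -1), Add(-28, C)) (Function('M')(J, C) = Mul(Add(-28, C), Pow(Add(C, J), -1)) = Mul(Pow(Add(C, J), -1), Add(-28, C)))
P = Rational(-18881, 223) (P = Add(Mul(-149, Pow(223, -1)), Mul(672, Pow(Mul(Pow(Add(-12, 17), -1), Add(-28, -12)), -1))) = Add(Mul(-149, Rational(1, 223)), Mul(672, Pow(Mul(Pow(5, -1), -40), -1))) = Add(Rational(-149, 223), Mul(672, Pow(Mul(Rational(1, 5), -40), -1))) = Add(Rational(-149, 223), Mul(672, Pow(-8, -1))) = Add(Rational(-149, 223), Mul(672, Rational(-1, 8))) = Add(Rational(-149, 223), -84) = Rational(-18881, 223) ≈ -84.668)
Pow(Add(Function('j')(Mul(2, 5)), P), 2) = Pow(Add(Mul(2, 5), Rational(-18881, 223)), 2) = Pow(Add(10, Rational(-18881, 223)), 2) = Pow(Rational(-16651, 223), 2) = Rational(277255801, 49729)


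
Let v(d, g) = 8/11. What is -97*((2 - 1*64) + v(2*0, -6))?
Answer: 65378/11 ≈ 5943.5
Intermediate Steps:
v(d, g) = 8/11 (v(d, g) = 8*(1/11) = 8/11)
-97*((2 - 1*64) + v(2*0, -6)) = -97*((2 - 1*64) + 8/11) = -97*((2 - 64) + 8/11) = -97*(-62 + 8/11) = -97*(-674/11) = 65378/11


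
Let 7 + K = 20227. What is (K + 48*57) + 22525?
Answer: 45481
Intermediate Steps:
K = 20220 (K = -7 + 20227 = 20220)
(K + 48*57) + 22525 = (20220 + 48*57) + 22525 = (20220 + 2736) + 22525 = 22956 + 22525 = 45481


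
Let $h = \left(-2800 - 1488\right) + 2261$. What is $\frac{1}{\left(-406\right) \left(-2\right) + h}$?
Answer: $- \frac{1}{1215} \approx -0.00082305$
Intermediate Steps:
$h = -2027$ ($h = -4288 + 2261 = -2027$)
$\frac{1}{\left(-406\right) \left(-2\right) + h} = \frac{1}{\left(-406\right) \left(-2\right) - 2027} = \frac{1}{812 - 2027} = \frac{1}{-1215} = - \frac{1}{1215}$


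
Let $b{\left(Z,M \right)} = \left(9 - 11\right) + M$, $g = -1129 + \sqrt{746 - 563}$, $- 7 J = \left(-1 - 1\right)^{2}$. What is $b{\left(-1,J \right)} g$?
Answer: $\frac{20322}{7} - \frac{18 \sqrt{183}}{7} \approx 2868.4$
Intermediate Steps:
$J = - \frac{4}{7}$ ($J = - \frac{\left(-1 - 1\right)^{2}}{7} = - \frac{\left(-2\right)^{2}}{7} = \left(- \frac{1}{7}\right) 4 = - \frac{4}{7} \approx -0.57143$)
$g = -1129 + \sqrt{183} \approx -1115.5$
$b{\left(Z,M \right)} = -2 + M$
$b{\left(-1,J \right)} g = \left(-2 - \frac{4}{7}\right) \left(-1129 + \sqrt{183}\right) = - \frac{18 \left(-1129 + \sqrt{183}\right)}{7} = \frac{20322}{7} - \frac{18 \sqrt{183}}{7}$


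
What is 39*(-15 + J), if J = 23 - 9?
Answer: -39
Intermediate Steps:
J = 14
39*(-15 + J) = 39*(-15 + 14) = 39*(-1) = -39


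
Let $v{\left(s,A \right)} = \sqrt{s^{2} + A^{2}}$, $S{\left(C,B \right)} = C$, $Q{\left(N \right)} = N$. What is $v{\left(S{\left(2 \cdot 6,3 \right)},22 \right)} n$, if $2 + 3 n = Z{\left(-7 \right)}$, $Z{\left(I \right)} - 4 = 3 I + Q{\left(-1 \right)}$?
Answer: $- \frac{40 \sqrt{157}}{3} \approx -167.07$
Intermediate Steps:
$Z{\left(I \right)} = 3 + 3 I$ ($Z{\left(I \right)} = 4 + \left(3 I - 1\right) = 4 + \left(-1 + 3 I\right) = 3 + 3 I$)
$v{\left(s,A \right)} = \sqrt{A^{2} + s^{2}}$
$n = - \frac{20}{3}$ ($n = - \frac{2}{3} + \frac{3 + 3 \left(-7\right)}{3} = - \frac{2}{3} + \frac{3 - 21}{3} = - \frac{2}{3} + \frac{1}{3} \left(-18\right) = - \frac{2}{3} - 6 = - \frac{20}{3} \approx -6.6667$)
$v{\left(S{\left(2 \cdot 6,3 \right)},22 \right)} n = \sqrt{22^{2} + \left(2 \cdot 6\right)^{2}} \left(- \frac{20}{3}\right) = \sqrt{484 + 12^{2}} \left(- \frac{20}{3}\right) = \sqrt{484 + 144} \left(- \frac{20}{3}\right) = \sqrt{628} \left(- \frac{20}{3}\right) = 2 \sqrt{157} \left(- \frac{20}{3}\right) = - \frac{40 \sqrt{157}}{3}$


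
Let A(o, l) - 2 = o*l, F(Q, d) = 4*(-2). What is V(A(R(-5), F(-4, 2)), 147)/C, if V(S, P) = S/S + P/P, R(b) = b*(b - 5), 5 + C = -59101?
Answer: -1/29553 ≈ -3.3838e-5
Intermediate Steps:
C = -59106 (C = -5 - 59101 = -59106)
F(Q, d) = -8
R(b) = b*(-5 + b)
A(o, l) = 2 + l*o (A(o, l) = 2 + o*l = 2 + l*o)
V(S, P) = 2 (V(S, P) = 1 + 1 = 2)
V(A(R(-5), F(-4, 2)), 147)/C = 2/(-59106) = 2*(-1/59106) = -1/29553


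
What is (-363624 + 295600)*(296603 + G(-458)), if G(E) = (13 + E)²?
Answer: -33646575072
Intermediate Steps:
(-363624 + 295600)*(296603 + G(-458)) = (-363624 + 295600)*(296603 + (13 - 458)²) = -68024*(296603 + (-445)²) = -68024*(296603 + 198025) = -68024*494628 = -33646575072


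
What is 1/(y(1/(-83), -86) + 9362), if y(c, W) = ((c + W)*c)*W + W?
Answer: 6889/63288410 ≈ 0.00010885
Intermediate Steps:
y(c, W) = W + W*c*(W + c) (y(c, W) = ((W + c)*c)*W + W = (c*(W + c))*W + W = W*c*(W + c) + W = W + W*c*(W + c))
1/(y(1/(-83), -86) + 9362) = 1/(-86*(1 + (1/(-83))² - 86/(-83)) + 9362) = 1/(-86*(1 + (-1/83)² - 86*(-1/83)) + 9362) = 1/(-86*(1 + 1/6889 + 86/83) + 9362) = 1/(-86*14028/6889 + 9362) = 1/(-1206408/6889 + 9362) = 1/(63288410/6889) = 6889/63288410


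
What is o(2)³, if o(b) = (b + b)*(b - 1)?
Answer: 64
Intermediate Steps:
o(b) = 2*b*(-1 + b) (o(b) = (2*b)*(-1 + b) = 2*b*(-1 + b))
o(2)³ = (2*2*(-1 + 2))³ = (2*2*1)³ = 4³ = 64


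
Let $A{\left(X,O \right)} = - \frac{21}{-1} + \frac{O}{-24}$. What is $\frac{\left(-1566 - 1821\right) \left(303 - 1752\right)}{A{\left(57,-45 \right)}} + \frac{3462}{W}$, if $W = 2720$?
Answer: $\frac{17798926071}{82960} \approx 2.1455 \cdot 10^{5}$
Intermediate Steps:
$A{\left(X,O \right)} = 21 - \frac{O}{24}$ ($A{\left(X,O \right)} = \left(-21\right) \left(-1\right) + O \left(- \frac{1}{24}\right) = 21 - \frac{O}{24}$)
$\frac{\left(-1566 - 1821\right) \left(303 - 1752\right)}{A{\left(57,-45 \right)}} + \frac{3462}{W} = \frac{\left(-1566 - 1821\right) \left(303 - 1752\right)}{21 - - \frac{15}{8}} + \frac{3462}{2720} = \frac{\left(-3387\right) \left(-1449\right)}{21 + \frac{15}{8}} + 3462 \cdot \frac{1}{2720} = \frac{4907763}{\frac{183}{8}} + \frac{1731}{1360} = 4907763 \cdot \frac{8}{183} + \frac{1731}{1360} = \frac{13087368}{61} + \frac{1731}{1360} = \frac{17798926071}{82960}$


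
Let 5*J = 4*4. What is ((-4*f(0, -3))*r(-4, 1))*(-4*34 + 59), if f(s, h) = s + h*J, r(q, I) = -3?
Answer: 44352/5 ≈ 8870.4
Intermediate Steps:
J = 16/5 (J = (4*4)/5 = (⅕)*16 = 16/5 ≈ 3.2000)
f(s, h) = s + 16*h/5 (f(s, h) = s + h*(16/5) = s + 16*h/5)
((-4*f(0, -3))*r(-4, 1))*(-4*34 + 59) = (-4*(0 + (16/5)*(-3))*(-3))*(-4*34 + 59) = (-4*(0 - 48/5)*(-3))*(-136 + 59) = (-4*(-48/5)*(-3))*(-77) = ((192/5)*(-3))*(-77) = -576/5*(-77) = 44352/5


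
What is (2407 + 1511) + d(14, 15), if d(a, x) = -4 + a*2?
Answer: 3942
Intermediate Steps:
d(a, x) = -4 + 2*a
(2407 + 1511) + d(14, 15) = (2407 + 1511) + (-4 + 2*14) = 3918 + (-4 + 28) = 3918 + 24 = 3942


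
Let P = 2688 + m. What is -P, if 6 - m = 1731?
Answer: -963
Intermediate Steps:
m = -1725 (m = 6 - 1*1731 = 6 - 1731 = -1725)
P = 963 (P = 2688 - 1725 = 963)
-P = -1*963 = -963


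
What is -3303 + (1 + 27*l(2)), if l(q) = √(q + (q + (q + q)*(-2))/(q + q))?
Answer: -3302 + 27*√2/2 ≈ -3282.9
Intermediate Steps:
l(q) = √(-3/2 + q) (l(q) = √(q + (q + (2*q)*(-2))/((2*q))) = √(q + (q - 4*q)*(1/(2*q))) = √(q + (-3*q)*(1/(2*q))) = √(q - 3/2) = √(-3/2 + q))
-3303 + (1 + 27*l(2)) = -3303 + (1 + 27*(√(-6 + 4*2)/2)) = -3303 + (1 + 27*(√(-6 + 8)/2)) = -3303 + (1 + 27*(√2/2)) = -3303 + (1 + 27*√2/2) = -3302 + 27*√2/2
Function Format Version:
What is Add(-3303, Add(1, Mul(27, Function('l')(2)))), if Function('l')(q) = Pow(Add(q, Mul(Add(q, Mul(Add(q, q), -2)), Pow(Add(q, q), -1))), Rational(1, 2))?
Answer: Add(-3302, Mul(Rational(27, 2), Pow(2, Rational(1, 2)))) ≈ -3282.9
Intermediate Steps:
Function('l')(q) = Pow(Add(Rational(-3, 2), q), Rational(1, 2)) (Function('l')(q) = Pow(Add(q, Mul(Add(q, Mul(Mul(2, q), -2)), Pow(Mul(2, q), -1))), Rational(1, 2)) = Pow(Add(q, Mul(Add(q, Mul(-4, q)), Mul(Rational(1, 2), Pow(q, -1)))), Rational(1, 2)) = Pow(Add(q, Mul(Mul(-3, q), Mul(Rational(1, 2), Pow(q, -1)))), Rational(1, 2)) = Pow(Add(q, Rational(-3, 2)), Rational(1, 2)) = Pow(Add(Rational(-3, 2), q), Rational(1, 2)))
Add(-3303, Add(1, Mul(27, Function('l')(2)))) = Add(-3303, Add(1, Mul(27, Mul(Rational(1, 2), Pow(Add(-6, Mul(4, 2)), Rational(1, 2)))))) = Add(-3303, Add(1, Mul(27, Mul(Rational(1, 2), Pow(Add(-6, 8), Rational(1, 2)))))) = Add(-3303, Add(1, Mul(27, Mul(Rational(1, 2), Pow(2, Rational(1, 2)))))) = Add(-3303, Add(1, Mul(Rational(27, 2), Pow(2, Rational(1, 2))))) = Add(-3302, Mul(Rational(27, 2), Pow(2, Rational(1, 2))))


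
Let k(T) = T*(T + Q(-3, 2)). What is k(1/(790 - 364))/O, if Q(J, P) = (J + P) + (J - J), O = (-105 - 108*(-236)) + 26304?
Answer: -425/9379950012 ≈ -4.5309e-8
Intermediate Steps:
O = 51687 (O = (-105 + 25488) + 26304 = 25383 + 26304 = 51687)
Q(J, P) = J + P (Q(J, P) = (J + P) + 0 = J + P)
k(T) = T*(-1 + T) (k(T) = T*(T + (-3 + 2)) = T*(T - 1) = T*(-1 + T))
k(1/(790 - 364))/O = ((-1 + 1/(790 - 364))/(790 - 364))/51687 = ((-1 + 1/426)/426)*(1/51687) = ((1/426)*(-425/426))*(1/51687) = -425/181476*1/51687 = -425/9379950012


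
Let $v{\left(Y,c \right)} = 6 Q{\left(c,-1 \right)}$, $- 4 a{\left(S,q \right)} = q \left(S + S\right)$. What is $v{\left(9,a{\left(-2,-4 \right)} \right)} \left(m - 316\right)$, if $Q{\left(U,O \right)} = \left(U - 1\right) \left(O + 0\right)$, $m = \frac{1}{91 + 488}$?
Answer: $- \frac{1829630}{193} \approx -9480.0$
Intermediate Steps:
$m = \frac{1}{579} \approx 0.0017271$
$a{\left(S,q \right)} = - \frac{S q}{2}$ ($a{\left(S,q \right)} = - \frac{q \left(S + S\right)}{4} = - \frac{q 2 S}{4} = - \frac{2 S q}{4} = - \frac{S q}{2}$)
$Q{\left(U,O \right)} = O \left(-1 + U\right)$ ($Q{\left(U,O \right)} = \left(-1 + U\right) O = O \left(-1 + U\right)$)
$v{\left(Y,c \right)} = 6 - 6 c$ ($v{\left(Y,c \right)} = 6 \left(- (-1 + c)\right) = 6 \left(1 - c\right) = 6 - 6 c$)
$v{\left(9,a{\left(-2,-4 \right)} \right)} \left(m - 316\right) = \left(6 - 6 \left(\left(- \frac{1}{2}\right) \left(-2\right) \left(-4\right)\right)\right) \left(\frac{1}{579} - 316\right) = \left(6 - -24\right) \left(- \frac{182963}{579}\right) = \left(6 + 24\right) \left(- \frac{182963}{579}\right) = 30 \left(- \frac{182963}{579}\right) = - \frac{1829630}{193}$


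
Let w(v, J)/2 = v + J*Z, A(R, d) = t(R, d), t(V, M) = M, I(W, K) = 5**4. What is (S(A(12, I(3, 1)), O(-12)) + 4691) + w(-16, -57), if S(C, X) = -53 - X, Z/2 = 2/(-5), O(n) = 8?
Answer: 23446/5 ≈ 4689.2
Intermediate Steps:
I(W, K) = 625
Z = -4/5 (Z = 2*(2/(-5)) = 2*(2*(-1/5)) = 2*(-2/5) = -4/5 ≈ -0.80000)
A(R, d) = d
w(v, J) = 2*v - 8*J/5 (w(v, J) = 2*(v + J*(-4/5)) = 2*(v - 4*J/5) = 2*v - 8*J/5)
(S(A(12, I(3, 1)), O(-12)) + 4691) + w(-16, -57) = ((-53 - 1*8) + 4691) + (2*(-16) - 8/5*(-57)) = ((-53 - 8) + 4691) + (-32 + 456/5) = (-61 + 4691) + 296/5 = 4630 + 296/5 = 23446/5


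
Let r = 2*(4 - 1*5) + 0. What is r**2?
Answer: 4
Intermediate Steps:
r = -2 (r = 2*(4 - 5) + 0 = 2*(-1) + 0 = -2 + 0 = -2)
r**2 = (-2)**2 = 4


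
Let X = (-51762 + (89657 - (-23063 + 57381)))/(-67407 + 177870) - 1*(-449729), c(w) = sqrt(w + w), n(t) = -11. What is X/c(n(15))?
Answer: -24839209052*I*sqrt(22)/1215093 ≈ -95883.0*I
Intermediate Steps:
c(w) = sqrt(2)*sqrt(w) (c(w) = sqrt(2*w) = sqrt(2)*sqrt(w))
X = 49678418104/110463 (X = (-51762 + (89657 - 1*34318))/110463 + 449729 = (-51762 + (89657 - 34318))*(1/110463) + 449729 = (-51762 + 55339)*(1/110463) + 449729 = 3577*(1/110463) + 449729 = 3577/110463 + 449729 = 49678418104/110463 ≈ 4.4973e+5)
X/c(n(15)) = 49678418104/(110463*((sqrt(2)*sqrt(-11)))) = 49678418104/(110463*((sqrt(2)*(I*sqrt(11))))) = 49678418104/(110463*((I*sqrt(22)))) = 49678418104*(-I*sqrt(22)/22)/110463 = -24839209052*I*sqrt(22)/1215093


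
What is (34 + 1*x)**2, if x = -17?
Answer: 289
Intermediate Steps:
(34 + 1*x)**2 = (34 + 1*(-17))**2 = (34 - 17)**2 = 17**2 = 289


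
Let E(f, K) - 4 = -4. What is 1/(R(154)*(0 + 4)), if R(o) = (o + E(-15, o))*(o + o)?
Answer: 1/189728 ≈ 5.2707e-6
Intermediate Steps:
E(f, K) = 0 (E(f, K) = 4 - 4 = 0)
R(o) = 2*o² (R(o) = (o + 0)*(o + o) = o*(2*o) = 2*o²)
1/(R(154)*(0 + 4)) = 1/((2*154²)*(0 + 4)) = 1/((2*23716)*4) = 1/(47432*4) = 1/189728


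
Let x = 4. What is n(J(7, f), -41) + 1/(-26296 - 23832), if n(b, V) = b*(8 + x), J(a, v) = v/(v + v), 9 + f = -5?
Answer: 300767/50128 ≈ 6.0000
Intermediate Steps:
f = -14 (f = -9 - 5 = -14)
J(a, v) = ½ (J(a, v) = v/((2*v)) = v*(1/(2*v)) = ½)
n(b, V) = 12*b (n(b, V) = b*(8 + 4) = b*12 = 12*b)
n(J(7, f), -41) + 1/(-26296 - 23832) = 12*(½) + 1/(-26296 - 23832) = 6 + 1/(-50128) = 6 - 1/50128 = 300767/50128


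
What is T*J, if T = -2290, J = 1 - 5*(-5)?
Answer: -59540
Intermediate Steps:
J = 26 (J = 1 + 25 = 26)
T*J = -2290*26 = -59540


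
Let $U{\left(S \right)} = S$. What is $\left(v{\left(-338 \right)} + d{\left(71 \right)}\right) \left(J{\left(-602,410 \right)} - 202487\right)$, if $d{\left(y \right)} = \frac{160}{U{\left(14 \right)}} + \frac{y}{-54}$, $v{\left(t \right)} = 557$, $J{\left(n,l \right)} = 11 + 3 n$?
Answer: $- \frac{810957927}{7} \approx -1.1585 \cdot 10^{8}$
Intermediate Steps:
$d{\left(y \right)} = \frac{80}{7} - \frac{y}{54}$ ($d{\left(y \right)} = \frac{160}{14} + \frac{y}{-54} = 160 \cdot \frac{1}{14} + y \left(- \frac{1}{54}\right) = \frac{80}{7} - \frac{y}{54}$)
$\left(v{\left(-338 \right)} + d{\left(71 \right)}\right) \left(J{\left(-602,410 \right)} - 202487\right) = \left(557 + \left(\frac{80}{7} - \frac{71}{54}\right)\right) \left(\left(11 + 3 \left(-602\right)\right) - 202487\right) = \left(557 + \left(\frac{80}{7} - \frac{71}{54}\right)\right) \left(\left(11 - 1806\right) - 202487\right) = \left(557 + \frac{3823}{378}\right) \left(-1795 - 202487\right) = \frac{214369}{378} \left(-204282\right) = - \frac{810957927}{7}$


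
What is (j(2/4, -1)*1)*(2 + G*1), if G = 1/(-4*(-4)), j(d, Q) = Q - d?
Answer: -99/32 ≈ -3.0938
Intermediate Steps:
G = 1/16 ≈ 0.062500
(j(2/4, -1)*1)*(2 + G*1) = ((-1 - 2/4)*1)*(2 + (1/16)*1) = ((-1 - 2/4)*1)*(2 + 1/16) = ((-1 - 1*½)*1)*(33/16) = ((-1 - ½)*1)*(33/16) = -3/2*1*(33/16) = -3/2*33/16 = -99/32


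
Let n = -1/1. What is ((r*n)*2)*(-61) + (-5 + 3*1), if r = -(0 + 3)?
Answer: -368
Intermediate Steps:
r = -3 (r = -1*3 = -3)
n = -1 (n = -1*1 = -1)
((r*n)*2)*(-61) + (-5 + 3*1) = (-3*(-1)*2)*(-61) + (-5 + 3*1) = (3*2)*(-61) + (-5 + 3) = 6*(-61) - 2 = -366 - 2 = -368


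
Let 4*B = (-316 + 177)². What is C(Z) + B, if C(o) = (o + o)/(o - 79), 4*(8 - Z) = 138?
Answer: 4077155/844 ≈ 4830.8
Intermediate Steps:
Z = -53/2 (Z = 8 - ¼*138 = 8 - 69/2 = -53/2 ≈ -26.500)
C(o) = 2*o/(-79 + o) (C(o) = (2*o)/(-79 + o) = 2*o/(-79 + o))
B = 19321/4 (B = (-316 + 177)²/4 = (¼)*(-139)² = (¼)*19321 = 19321/4 ≈ 4830.3)
C(Z) + B = 2*(-53/2)/(-79 - 53/2) + 19321/4 = 2*(-53/2)/(-211/2) + 19321/4 = 2*(-53/2)*(-2/211) + 19321/4 = 106/211 + 19321/4 = 4077155/844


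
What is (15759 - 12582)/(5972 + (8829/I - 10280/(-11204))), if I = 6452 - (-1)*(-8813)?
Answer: 2334445833/4386126137 ≈ 0.53223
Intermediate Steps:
I = -2361 (I = 6452 - 1*8813 = 6452 - 8813 = -2361)
(15759 - 12582)/(5972 + (8829/I - 10280/(-11204))) = (15759 - 12582)/(5972 + (8829/(-2361) - 10280/(-11204))) = 3177/(5972 + (8829*(-1/2361) - 10280*(-1/11204))) = 3177/(5972 + (-2943/787 + 2570/2801)) = 3177/(5972 - 6220753/2204387) = 3177/(13158378411/2204387) = 3177*(2204387/13158378411) = 2334445833/4386126137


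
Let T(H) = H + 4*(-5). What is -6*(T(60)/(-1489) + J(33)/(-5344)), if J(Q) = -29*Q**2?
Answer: -140431047/3978608 ≈ -35.297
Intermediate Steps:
T(H) = -20 + H (T(H) = H - 20 = -20 + H)
-6*(T(60)/(-1489) + J(33)/(-5344)) = -6*((-20 + 60)/(-1489) - 29*33**2/(-5344)) = -6*(40*(-1/1489) - 29*1089*(-1/5344)) = -6*(-40/1489 - 31581*(-1/5344)) = -6*(-40/1489 + 31581/5344) = -6*46810349/7957216 = -140431047/3978608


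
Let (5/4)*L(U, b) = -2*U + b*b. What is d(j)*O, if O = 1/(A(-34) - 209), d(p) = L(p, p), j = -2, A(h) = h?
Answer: -32/1215 ≈ -0.026337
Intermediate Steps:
L(U, b) = -8*U/5 + 4*b²/5 (L(U, b) = 4*(-2*U + b*b)/5 = 4*(-2*U + b²)/5 = 4*(b² - 2*U)/5 = -8*U/5 + 4*b²/5)
d(p) = -8*p/5 + 4*p²/5
O = -1/243 (O = 1/(-34 - 209) = 1/(-243) = -1/243 ≈ -0.0041152)
d(j)*O = ((⅘)*(-2)*(-2 - 2))*(-1/243) = ((⅘)*(-2)*(-4))*(-1/243) = (32/5)*(-1/243) = -32/1215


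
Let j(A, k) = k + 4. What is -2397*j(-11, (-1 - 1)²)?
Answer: -19176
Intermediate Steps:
j(A, k) = 4 + k
-2397*j(-11, (-1 - 1)²) = -2397*(4 + (-1 - 1)²) = -2397*(4 + (-2)²) = -2397*(4 + 4) = -2397*8 = -19176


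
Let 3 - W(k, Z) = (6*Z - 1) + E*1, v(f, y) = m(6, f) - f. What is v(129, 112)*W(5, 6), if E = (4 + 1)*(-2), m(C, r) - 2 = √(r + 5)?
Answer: 2794 - 22*√134 ≈ 2539.3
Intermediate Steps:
m(C, r) = 2 + √(5 + r) (m(C, r) = 2 + √(r + 5) = 2 + √(5 + r))
E = -10 (E = 5*(-2) = -10)
v(f, y) = 2 + √(5 + f) - f (v(f, y) = (2 + √(5 + f)) - f = 2 + √(5 + f) - f)
W(k, Z) = 14 - 6*Z (W(k, Z) = 3 - ((6*Z - 1) - 10*1) = 3 - ((-1 + 6*Z) - 10) = 3 - (-11 + 6*Z) = 3 + (11 - 6*Z) = 14 - 6*Z)
v(129, 112)*W(5, 6) = (2 + √(5 + 129) - 1*129)*(14 - 6*6) = (2 + √134 - 129)*(14 - 36) = (-127 + √134)*(-22) = 2794 - 22*√134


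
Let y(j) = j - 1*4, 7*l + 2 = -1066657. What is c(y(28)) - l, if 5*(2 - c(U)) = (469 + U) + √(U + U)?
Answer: 5329914/35 - 4*√3/5 ≈ 1.5228e+5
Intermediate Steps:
l = -1066659/7 (l = -2/7 + (⅐)*(-1066657) = -2/7 - 1066657/7 = -1066659/7 ≈ -1.5238e+5)
y(j) = -4 + j (y(j) = j - 4 = -4 + j)
c(U) = -459/5 - U/5 - √2*√U/5 (c(U) = 2 - ((469 + U) + √(U + U))/5 = 2 - ((469 + U) + √(2*U))/5 = 2 - ((469 + U) + √2*√U)/5 = 2 - (469 + U + √2*√U)/5 = 2 + (-469/5 - U/5 - √2*√U/5) = -459/5 - U/5 - √2*√U/5)
c(y(28)) - l = (-459/5 - (-4 + 28)/5 - √2*√(-4 + 28)/5) - 1*(-1066659/7) = (-459/5 - ⅕*24 - √2*√24/5) + 1066659/7 = (-459/5 - 24/5 - √2*2*√6/5) + 1066659/7 = (-459/5 - 24/5 - 4*√3/5) + 1066659/7 = (-483/5 - 4*√3/5) + 1066659/7 = 5329914/35 - 4*√3/5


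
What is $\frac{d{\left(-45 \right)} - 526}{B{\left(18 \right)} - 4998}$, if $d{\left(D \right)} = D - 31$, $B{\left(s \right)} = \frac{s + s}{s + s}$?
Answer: $\frac{602}{4997} \approx 0.12047$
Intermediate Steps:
$B{\left(s \right)} = 1$ ($B{\left(s \right)} = \frac{2 s}{2 s} = 2 s \frac{1}{2 s} = 1$)
$d{\left(D \right)} = -31 + D$ ($d{\left(D \right)} = D - 31 = -31 + D$)
$\frac{d{\left(-45 \right)} - 526}{B{\left(18 \right)} - 4998} = \frac{\left(-31 - 45\right) - 526}{1 - 4998} = \frac{-76 - 526}{-4997} = \left(-602\right) \left(- \frac{1}{4997}\right) = \frac{602}{4997}$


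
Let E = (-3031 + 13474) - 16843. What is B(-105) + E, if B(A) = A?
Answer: -6505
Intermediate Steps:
E = -6400 (E = 10443 - 16843 = -6400)
B(-105) + E = -105 - 6400 = -6505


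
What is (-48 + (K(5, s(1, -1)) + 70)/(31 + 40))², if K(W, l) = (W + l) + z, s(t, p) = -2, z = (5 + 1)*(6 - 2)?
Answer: 10962721/5041 ≈ 2174.7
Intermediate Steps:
z = 24 (z = 6*4 = 24)
K(W, l) = 24 + W + l (K(W, l) = (W + l) + 24 = 24 + W + l)
(-48 + (K(5, s(1, -1)) + 70)/(31 + 40))² = (-48 + ((24 + 5 - 2) + 70)/(31 + 40))² = (-48 + (27 + 70)/71)² = (-48 + 97*(1/71))² = (-48 + 97/71)² = (-3311/71)² = 10962721/5041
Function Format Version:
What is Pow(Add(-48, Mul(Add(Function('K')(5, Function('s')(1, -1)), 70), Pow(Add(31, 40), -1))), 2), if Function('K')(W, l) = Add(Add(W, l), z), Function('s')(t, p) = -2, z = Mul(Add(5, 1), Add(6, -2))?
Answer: Rational(10962721, 5041) ≈ 2174.7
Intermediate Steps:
z = 24 (z = Mul(6, 4) = 24)
Function('K')(W, l) = Add(24, W, l) (Function('K')(W, l) = Add(Add(W, l), 24) = Add(24, W, l))
Pow(Add(-48, Mul(Add(Function('K')(5, Function('s')(1, -1)), 70), Pow(Add(31, 40), -1))), 2) = Pow(Add(-48, Mul(Add(Add(24, 5, -2), 70), Pow(Add(31, 40), -1))), 2) = Pow(Add(-48, Mul(Add(27, 70), Pow(71, -1))), 2) = Pow(Add(-48, Mul(97, Rational(1, 71))), 2) = Pow(Add(-48, Rational(97, 71)), 2) = Pow(Rational(-3311, 71), 2) = Rational(10962721, 5041)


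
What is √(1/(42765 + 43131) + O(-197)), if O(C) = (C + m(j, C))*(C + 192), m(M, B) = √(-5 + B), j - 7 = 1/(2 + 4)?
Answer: √(201873640546 - 1024739280*I*√202)/14316 ≈ 31.405 - 1.1314*I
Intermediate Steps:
j = 43/6 (j = 7 + 1/(2 + 4) = 7 + 1/6 = 7 + ⅙ = 43/6 ≈ 7.1667)
O(C) = (192 + C)*(C + √(-5 + C)) (O(C) = (C + √(-5 + C))*(C + 192) = (C + √(-5 + C))*(192 + C) = (192 + C)*(C + √(-5 + C)))
√(1/(42765 + 43131) + O(-197)) = √(1/(42765 + 43131) + ((-197)² + 192*(-197) + 192*√(-5 - 197) - 197*√(-5 - 197))) = √(1/85896 + (38809 - 37824 + 192*√(-202) - 197*I*√202)) = √(1/85896 + (38809 - 37824 + 192*(I*√202) - 197*I*√202)) = √(1/85896 + (38809 - 37824 + 192*I*√202 - 197*I*√202)) = √(1/85896 + (985 - 5*I*√202)) = √(84607561/85896 - 5*I*√202)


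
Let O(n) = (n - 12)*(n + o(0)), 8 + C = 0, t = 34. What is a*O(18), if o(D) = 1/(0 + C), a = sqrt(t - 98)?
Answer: 858*I ≈ 858.0*I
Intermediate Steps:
C = -8 (C = -8 + 0 = -8)
a = 8*I (a = sqrt(34 - 98) = sqrt(-64) = 8*I ≈ 8.0*I)
o(D) = -1/8 (o(D) = 1/(0 - 8) = 1/(-8) = -1/8)
O(n) = (-12 + n)*(-1/8 + n) (O(n) = (n - 12)*(n - 1/8) = (-12 + n)*(-1/8 + n))
a*O(18) = (8*I)*(3/2 + 18**2 - 97/8*18) = (8*I)*(3/2 + 324 - 873/4) = (8*I)*(429/4) = 858*I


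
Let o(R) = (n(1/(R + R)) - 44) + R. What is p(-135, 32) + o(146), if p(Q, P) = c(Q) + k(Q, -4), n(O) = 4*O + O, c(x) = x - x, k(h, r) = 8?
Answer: 32125/292 ≈ 110.02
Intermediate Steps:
c(x) = 0
n(O) = 5*O
p(Q, P) = 8 (p(Q, P) = 0 + 8 = 8)
o(R) = -44 + R + 5/(2*R) (o(R) = (5/(R + R) - 44) + R = (5/((2*R)) - 44) + R = (5*(1/(2*R)) - 44) + R = (5/(2*R) - 44) + R = (-44 + 5/(2*R)) + R = -44 + R + 5/(2*R))
p(-135, 32) + o(146) = 8 + (-44 + 146 + (5/2)/146) = 8 + (-44 + 146 + (5/2)*(1/146)) = 8 + (-44 + 146 + 5/292) = 8 + 29789/292 = 32125/292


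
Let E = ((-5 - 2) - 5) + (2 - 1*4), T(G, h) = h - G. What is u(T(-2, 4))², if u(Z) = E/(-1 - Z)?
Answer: 4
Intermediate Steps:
E = -14 (E = (-7 - 5) + (2 - 4) = -12 - 2 = -14)
u(Z) = -14/(-1 - Z)
u(T(-2, 4))² = (14/(1 + (4 - 1*(-2))))² = (14/(1 + (4 + 2)))² = (14/(1 + 6))² = (14/7)² = (14*(⅐))² = 2² = 4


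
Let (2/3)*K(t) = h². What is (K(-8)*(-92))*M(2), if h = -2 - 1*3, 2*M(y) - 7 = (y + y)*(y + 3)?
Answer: -46575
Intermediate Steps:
M(y) = 7/2 + y*(3 + y) (M(y) = 7/2 + ((y + y)*(y + 3))/2 = 7/2 + ((2*y)*(3 + y))/2 = 7/2 + (2*y*(3 + y))/2 = 7/2 + y*(3 + y))
h = -5 (h = -2 - 3 = -5)
K(t) = 75/2 (K(t) = (3/2)*(-5)² = (3/2)*25 = 75/2)
(K(-8)*(-92))*M(2) = ((75/2)*(-92))*(7/2 + 2² + 3*2) = -3450*(7/2 + 4 + 6) = -3450*27/2 = -46575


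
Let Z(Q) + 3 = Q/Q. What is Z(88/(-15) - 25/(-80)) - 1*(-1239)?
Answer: 1237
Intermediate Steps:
Z(Q) = -2 (Z(Q) = -3 + Q/Q = -3 + 1 = -2)
Z(88/(-15) - 25/(-80)) - 1*(-1239) = -2 - 1*(-1239) = -2 + 1239 = 1237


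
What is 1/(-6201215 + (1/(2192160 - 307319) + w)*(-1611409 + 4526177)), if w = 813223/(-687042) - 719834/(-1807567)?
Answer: -1170367937103673287/9937060748944916811202001 ≈ -1.1778e-7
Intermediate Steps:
w = -975398867413/1241874446814 (w = 813223*(-1/687042) - 719834*(-1/1807567) = -813223/687042 + 719834/1807567 = -975398867413/1241874446814 ≈ -0.78542)
1/(-6201215 + (1/(2192160 - 307319) + w)*(-1611409 + 4526177)) = 1/(-6201215 + (1/(2192160 - 307319) - 975398867413/1241874446814)*(-1611409 + 4526177)) = 1/(-6201215 + (1/1884841 - 975398867413/1241874446814)*2914768) = 1/(-6201215 - 1838470534779139519/2340735874207346574*2914768) = 1/(-6201215 - 2679357541858561468758296/1170367937103673287) = 1/(-9937060748944916811202001/1170367937103673287) = -1170367937103673287/9937060748944916811202001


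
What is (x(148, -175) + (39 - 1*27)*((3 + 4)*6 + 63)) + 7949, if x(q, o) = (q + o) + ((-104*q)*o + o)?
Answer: 2702607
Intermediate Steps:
x(q, o) = q + 2*o - 104*o*q (x(q, o) = (o + q) + (-104*o*q + o) = (o + q) + (o - 104*o*q) = q + 2*o - 104*o*q)
(x(148, -175) + (39 - 1*27)*((3 + 4)*6 + 63)) + 7949 = ((148 + 2*(-175) - 104*(-175)*148) + (39 - 1*27)*((3 + 4)*6 + 63)) + 7949 = ((148 - 350 + 2693600) + (39 - 27)*(7*6 + 63)) + 7949 = (2693398 + 12*(42 + 63)) + 7949 = (2693398 + 12*105) + 7949 = (2693398 + 1260) + 7949 = 2694658 + 7949 = 2702607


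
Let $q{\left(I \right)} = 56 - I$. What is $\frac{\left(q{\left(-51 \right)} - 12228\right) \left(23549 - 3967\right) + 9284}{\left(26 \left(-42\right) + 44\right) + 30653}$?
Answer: $- \frac{237344138}{29605} \approx -8017.0$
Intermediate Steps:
$\frac{\left(q{\left(-51 \right)} - 12228\right) \left(23549 - 3967\right) + 9284}{\left(26 \left(-42\right) + 44\right) + 30653} = \frac{\left(\left(56 - -51\right) - 12228\right) \left(23549 - 3967\right) + 9284}{\left(26 \left(-42\right) + 44\right) + 30653} = \frac{\left(\left(56 + 51\right) - 12228\right) 19582 + 9284}{\left(-1092 + 44\right) + 30653} = \frac{\left(107 - 12228\right) 19582 + 9284}{-1048 + 30653} = \frac{\left(-12121\right) 19582 + 9284}{29605} = \left(-237353422 + 9284\right) \frac{1}{29605} = \left(-237344138\right) \frac{1}{29605} = - \frac{237344138}{29605}$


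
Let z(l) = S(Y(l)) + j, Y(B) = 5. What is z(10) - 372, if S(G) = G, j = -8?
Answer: -375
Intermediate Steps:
z(l) = -3 (z(l) = 5 - 8 = -3)
z(10) - 372 = -3 - 372 = -375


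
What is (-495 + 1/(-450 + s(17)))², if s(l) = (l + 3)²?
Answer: 612612001/2500 ≈ 2.4504e+5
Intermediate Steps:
s(l) = (3 + l)²
(-495 + 1/(-450 + s(17)))² = (-495 + 1/(-450 + (3 + 17)²))² = (-495 + 1/(-450 + 20²))² = (-495 + 1/(-450 + 400))² = (-495 + 1/(-50))² = (-495 - 1/50)² = (-24751/50)² = 612612001/2500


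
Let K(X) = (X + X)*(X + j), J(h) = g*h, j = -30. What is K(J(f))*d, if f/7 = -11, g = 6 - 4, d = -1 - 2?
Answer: -170016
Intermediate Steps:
d = -3
g = 2
f = -77 (f = 7*(-11) = -77)
J(h) = 2*h
K(X) = 2*X*(-30 + X) (K(X) = (X + X)*(X - 30) = (2*X)*(-30 + X) = 2*X*(-30 + X))
K(J(f))*d = (2*(2*(-77))*(-30 + 2*(-77)))*(-3) = (2*(-154)*(-30 - 154))*(-3) = (2*(-154)*(-184))*(-3) = 56672*(-3) = -170016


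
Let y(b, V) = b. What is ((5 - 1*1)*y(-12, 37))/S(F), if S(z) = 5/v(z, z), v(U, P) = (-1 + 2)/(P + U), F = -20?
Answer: 6/25 ≈ 0.24000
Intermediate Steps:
v(U, P) = 1/(P + U)
S(z) = 10*z (S(z) = 5/(1/(z + z)) = 5/(1/(2*z)) = 5/((1/(2*z))) = 5*(2*z) = 10*z)
((5 - 1*1)*y(-12, 37))/S(F) = ((5 - 1*1)*(-12))/((10*(-20))) = ((5 - 1)*(-12))/(-200) = (4*(-12))*(-1/200) = -48*(-1/200) = 6/25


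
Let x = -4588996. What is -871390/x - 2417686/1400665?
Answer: -4937112954453/3213823041170 ≈ -1.5362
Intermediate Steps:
-871390/x - 2417686/1400665 = -871390/(-4588996) - 2417686/1400665 = -871390*(-1/4588996) - 2417686*1/1400665 = 435695/2294498 - 2417686/1400665 = -4937112954453/3213823041170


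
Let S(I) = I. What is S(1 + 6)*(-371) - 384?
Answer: -2981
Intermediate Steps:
S(1 + 6)*(-371) - 384 = (1 + 6)*(-371) - 384 = 7*(-371) - 384 = -2597 - 384 = -2981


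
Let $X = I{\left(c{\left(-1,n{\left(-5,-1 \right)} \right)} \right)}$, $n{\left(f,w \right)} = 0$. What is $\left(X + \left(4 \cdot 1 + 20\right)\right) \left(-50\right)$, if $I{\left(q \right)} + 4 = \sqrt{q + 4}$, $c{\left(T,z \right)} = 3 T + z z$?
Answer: $-1050$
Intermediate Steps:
$c{\left(T,z \right)} = z^{2} + 3 T$ ($c{\left(T,z \right)} = 3 T + z^{2} = z^{2} + 3 T$)
$I{\left(q \right)} = -4 + \sqrt{4 + q}$ ($I{\left(q \right)} = -4 + \sqrt{q + 4} = -4 + \sqrt{4 + q}$)
$X = -3$ ($X = -4 + \sqrt{4 + \left(0^{2} + 3 \left(-1\right)\right)} = -4 + \sqrt{4 + \left(0 - 3\right)} = -4 + \sqrt{4 - 3} = -4 + \sqrt{1} = -4 + 1 = -3$)
$\left(X + \left(4 \cdot 1 + 20\right)\right) \left(-50\right) = \left(-3 + \left(4 \cdot 1 + 20\right)\right) \left(-50\right) = \left(-3 + \left(4 + 20\right)\right) \left(-50\right) = \left(-3 + 24\right) \left(-50\right) = 21 \left(-50\right) = -1050$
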